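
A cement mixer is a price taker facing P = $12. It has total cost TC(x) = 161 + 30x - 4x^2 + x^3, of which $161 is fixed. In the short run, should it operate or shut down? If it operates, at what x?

Shut down

Variable cost is VC = 30x - 4x^2 + x^3, so AVC = VC/x = 30 - 4x + x^2 and MC = dTC/dx = 30 - 8x + 3x^2.
The AVC parabola has its vertex at x = 4/2 = 2, where AVC = 30 - 4·2 + 2^2 = $26.
P = $12 lies below min AVC = $26; no output level covers variable cost.
The firm minimizes its loss by shutting down and losing only its fixed cost of $161.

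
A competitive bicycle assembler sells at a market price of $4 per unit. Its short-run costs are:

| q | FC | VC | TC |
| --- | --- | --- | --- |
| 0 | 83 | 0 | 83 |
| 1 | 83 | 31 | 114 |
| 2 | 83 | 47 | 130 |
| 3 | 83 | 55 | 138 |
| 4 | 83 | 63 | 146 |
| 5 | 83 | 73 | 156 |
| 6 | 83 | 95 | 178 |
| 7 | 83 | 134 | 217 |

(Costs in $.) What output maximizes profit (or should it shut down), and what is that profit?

q = 0 (shut down); profit = -$83

Compute π = P·q − TC at each output: q=0: -83; q=1: -110; q=2: -122; q=3: -126; q=4: -130; q=5: -136; q=6: -154; q=7: -189.
Profit is highest at q = 0. Equivalently, the lowest AVC in the table is 73/5 ≈ $14.60 at q = 5, and P = $4 falls below it — price never covers variable cost, so the firm shuts down and loses only its fixed cost.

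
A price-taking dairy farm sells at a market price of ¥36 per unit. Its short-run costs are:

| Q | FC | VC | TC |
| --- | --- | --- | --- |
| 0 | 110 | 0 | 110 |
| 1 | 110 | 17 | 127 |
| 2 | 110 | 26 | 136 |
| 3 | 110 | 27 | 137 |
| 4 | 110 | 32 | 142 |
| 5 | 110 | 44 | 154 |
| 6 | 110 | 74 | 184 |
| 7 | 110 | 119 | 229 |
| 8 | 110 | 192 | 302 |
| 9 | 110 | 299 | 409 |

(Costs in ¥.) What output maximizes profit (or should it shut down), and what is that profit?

Q = 6; profit = ¥32

Profit at each row (π = 36Q − TC): Q=0: -110; Q=1: -91; Q=2: -64; Q=3: -29; Q=4: 2; Q=5: 26; Q=6: 32; Q=7: 23; Q=8: -14; Q=9: -85.
Profit is maximized at Q = 6. AVC there is 74/6 = ¥12.33 ≤ P, so producing beats shutting down (which would give -¥110).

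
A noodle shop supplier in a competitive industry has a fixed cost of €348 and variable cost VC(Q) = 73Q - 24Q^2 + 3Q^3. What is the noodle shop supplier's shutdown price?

€25 per unit

The firm shuts down when price falls below the minimum of average variable cost. AVC = VC/Q = 73 - 24Q + 3Q^2.
At the minimum of AVC, MC = AVC. MC = 73 - 48Q + 9Q^2; setting MC = AVC gives 6Q^2 - 24Q = 0, so Q = 4. min AVC = 25.
The firm shuts down for any P below €25.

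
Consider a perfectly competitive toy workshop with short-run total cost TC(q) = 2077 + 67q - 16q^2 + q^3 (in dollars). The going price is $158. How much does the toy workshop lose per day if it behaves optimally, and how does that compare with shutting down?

Profit = -$387 at q = 13

AVC = 67 - 16q + q^2 has its minimum $3 at q = 8; price $158 clears that bar, so the firm operates.
MC = 67 - 32q + 3q^2. Setting P = MC and taking the root on the rising branch gives q* = 13.
TR = 158·13 = 2054. TC = 2077 + 364 = 2441. Profit = 2054 − 2441 = -$387.
Shutting down would mean losing the fixed cost of $2077, so operating at a loss of $387 is better by $1690.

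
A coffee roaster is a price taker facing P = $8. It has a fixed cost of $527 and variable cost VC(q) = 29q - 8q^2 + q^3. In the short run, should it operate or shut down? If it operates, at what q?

From TC, MC = TC'(q) = 29 - 16q + 3q^2 and AVC = VC/q = 29 - 8q + q^2.
The AVC parabola has its vertex at q = 8/2 = 4, where AVC = 29 - 8·4 + 4^2 = $13.
P = $8 lies below min AVC = $13; no output level covers variable cost.
Best response: produce nothing and absorb the $527 fixed cost.

Shut down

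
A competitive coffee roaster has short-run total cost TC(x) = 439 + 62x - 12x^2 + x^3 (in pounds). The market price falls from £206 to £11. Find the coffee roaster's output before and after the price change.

Output falls from 12 to 0 (the firm shuts down)

MC = 62 - 24x + 3x^2; the shutdown threshold is min AVC = £26 (at x = 6).
At P = £206 ≥ min AVC, set P = MC on the rising branch: x = 12.
At P = £11 < min AVC = £26, price no longer covers variable cost at any output, so the firm shuts down: x = 0.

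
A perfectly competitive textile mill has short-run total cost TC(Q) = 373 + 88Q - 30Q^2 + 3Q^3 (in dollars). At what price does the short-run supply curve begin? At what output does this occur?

The firm shuts down when price falls below the minimum of average variable cost. AVC = VC/Q = 88 - 30Q + 3Q^2.
At the minimum of AVC, MC = AVC. MC = 88 - 60Q + 9Q^2; setting MC = AVC gives 6Q^2 - 30Q = 0, so Q = 5. min AVC = 13.
For P < $13 the firm produces nothing.

$13 per unit, at Q = 5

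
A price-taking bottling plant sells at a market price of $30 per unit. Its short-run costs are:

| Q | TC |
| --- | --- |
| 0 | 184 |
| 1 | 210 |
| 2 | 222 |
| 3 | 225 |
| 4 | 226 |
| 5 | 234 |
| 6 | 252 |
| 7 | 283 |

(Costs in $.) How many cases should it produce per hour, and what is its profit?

Compute π = P·Q − TC at each output: Q=0: -184; Q=1: -180; Q=2: -162; Q=3: -135; Q=4: -106; Q=5: -84; Q=6: -72; Q=7: -73.
Profit is maximized at Q = 6. AVC there is 68/6 = $11.33 ≤ P, so producing beats shutting down (which would give -$184).

Q = 6; profit = -$72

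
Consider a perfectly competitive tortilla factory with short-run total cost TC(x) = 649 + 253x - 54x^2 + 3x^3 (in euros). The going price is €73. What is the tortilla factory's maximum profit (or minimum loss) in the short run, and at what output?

Profit = -€49 at x = 10

AVC = 253 - 54x + 3x^2 has its minimum €10 at x = 9; price €73 clears that bar, so the firm operates.
With MC = 253 - 108x + 9x^2, P = MC on the upward-sloping part at x* = 10.
TR = 73·10 = 730. TC = 649 + 130 = 779. Profit = 730 − 779 = -€49.
That loss of €49 beats the €649 the firm would lose by shutting down; producing recovers €600 of fixed cost.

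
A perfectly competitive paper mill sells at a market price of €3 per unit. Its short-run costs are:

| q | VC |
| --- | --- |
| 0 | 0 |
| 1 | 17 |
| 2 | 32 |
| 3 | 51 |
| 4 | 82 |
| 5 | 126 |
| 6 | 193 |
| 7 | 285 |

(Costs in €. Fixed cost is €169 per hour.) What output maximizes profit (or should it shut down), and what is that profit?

q = 0 (shut down); profit = -€169

Profit at each row (π = 3q − TC): q=0: -169; q=1: -183; q=2: -195; q=3: -211; q=4: -239; q=5: -280; q=6: -344; q=7: -433.
Profit is highest at q = 0. Equivalently, the lowest AVC in the table is 32/2 ≈ €16 at q = 2, and P = €3 falls below it — price never covers variable cost, so the firm shuts down and loses only its fixed cost.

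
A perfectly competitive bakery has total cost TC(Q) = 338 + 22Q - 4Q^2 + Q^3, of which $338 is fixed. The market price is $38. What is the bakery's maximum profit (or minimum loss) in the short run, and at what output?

Profit = -$274 at Q = 4

AVC = 22 - 4Q + Q^2 has its minimum $18 at Q = 2; price $38 clears that bar, so the firm operates.
MC = 22 - 8Q + 3Q^2. Setting P = MC and taking the root on the rising branch gives Q* = 4.
TR = 38·4 = 152. TC = 338 + 88 = 426. Profit = 152 − 426 = -$274.
Shutting down would mean losing the fixed cost of $338, so operating at a loss of $274 is better by $64.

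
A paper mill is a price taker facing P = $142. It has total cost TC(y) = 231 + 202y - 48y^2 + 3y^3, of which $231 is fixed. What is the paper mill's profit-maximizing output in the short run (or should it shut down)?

Produce at y = 10

Variable cost is VC = 202y - 48y^2 + 3y^3, so AVC = VC/y = 202 - 48y + 3y^2 and MC = dTC/dy = 202 - 96y + 9y^2.
AVC hits its minimum where MC = AVC, at y = 8, giving min AVC = 202 - 48·8 + 3·8^2 = $10.
Because $142 ≥ $10, revenue can cover variable cost; the firm operates.
Set P = MC: 142 = 202 - 96y + 9y^2 → 60 - 96y + 9y^2 = 0. The roots are y = 2/3 and y = 10; the profit-maximizing output is on the rising part of MC, so y* = 10.
Check: AVC at y = 10 is $22 ≤ P, so revenue covers variable cost.
Profit = P·y − TC = 142·10 − 451 = $969.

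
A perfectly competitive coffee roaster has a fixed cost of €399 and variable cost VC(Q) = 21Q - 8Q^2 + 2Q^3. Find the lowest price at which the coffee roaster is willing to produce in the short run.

€13 per unit

Short-run supply begins at min AVC. From VC = 21Q - 8Q^2 + 2Q^3, AVC = 21 - 8Q + 2Q^2.
At the minimum of AVC, MC = AVC. MC = 21 - 16Q + 6Q^2; setting MC = AVC gives 4Q^2 - 8Q = 0, so Q = 2. min AVC = 13.
The firm shuts down for any P below €13.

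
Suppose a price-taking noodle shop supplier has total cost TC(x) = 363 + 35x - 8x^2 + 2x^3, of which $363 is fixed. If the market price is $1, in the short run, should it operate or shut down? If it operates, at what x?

Shut down

From TC, MC = TC'(x) = 35 - 16x + 6x^2 and AVC = VC/x = 35 - 8x + 2x^2.
The AVC parabola has its vertex at x = 8/4 = 2, where AVC = 35 - 8·2 + 2·2^2 = $27.
With P < min AVC ($1 < $27), every unit sold adds to the loss.
Best response: produce nothing and absorb the $363 fixed cost.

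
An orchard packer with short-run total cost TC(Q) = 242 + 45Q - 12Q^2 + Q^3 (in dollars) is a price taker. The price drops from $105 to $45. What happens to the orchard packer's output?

Output falls from 10 to 8

MC = 45 - 24Q + 3Q^2; the shutdown threshold is min AVC = $9 (at Q = 6).
At P = $105 ≥ min AVC, set P = MC on the rising branch: Q = 10.
At P = $45 ≥ min AVC, set P = MC: Q = 8. The firm stays open but cuts output.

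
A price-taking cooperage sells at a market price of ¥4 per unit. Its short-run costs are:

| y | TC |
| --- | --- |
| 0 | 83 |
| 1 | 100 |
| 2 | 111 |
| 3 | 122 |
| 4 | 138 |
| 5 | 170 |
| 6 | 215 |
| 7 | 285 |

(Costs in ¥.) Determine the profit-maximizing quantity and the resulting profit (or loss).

Profit at each row (π = 4y − TC): y=0: -83; y=1: -96; y=2: -103; y=3: -110; y=4: -122; y=5: -150; y=6: -191; y=7: -257.
Profit is highest at y = 0. Equivalently, the lowest AVC in the table is 39/3 ≈ ¥13 at y = 3, and P = ¥4 falls below it — price never covers variable cost, so the firm shuts down and loses only its fixed cost.

y = 0 (shut down); profit = -¥83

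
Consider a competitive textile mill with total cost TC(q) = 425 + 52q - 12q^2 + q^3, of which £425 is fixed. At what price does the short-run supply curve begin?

The shutdown price is the minimum of AVC. VC = 52q - 12q^2 + q^3, so AVC = 52 - 12q + q^2.
At the minimum of AVC, MC = AVC. MC = 52 - 24q + 3q^2; setting MC = AVC gives 2q^2 - 12q = 0, so q = 6. min AVC = 16.
So the shutdown price is £16.

£16 per unit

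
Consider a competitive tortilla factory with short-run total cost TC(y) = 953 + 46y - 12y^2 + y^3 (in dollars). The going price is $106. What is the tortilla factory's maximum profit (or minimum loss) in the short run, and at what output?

Profit = -$153 at y = 10

AVC = 46 - 12y + y^2; min AVC = $10 at y = 6. Since P = $106 ≥ min AVC, the firm produces.
With MC = 46 - 24y + 3y^2, P = MC on the upward-sloping part at y* = 10.
TR = 106·10 = 1060. TC = 953 + 260 = 1213. Profit = 1060 − 1213 = -$153.
By producing, the firm covers all variable cost plus $800 of fixed cost; shutting down would lose the full $953.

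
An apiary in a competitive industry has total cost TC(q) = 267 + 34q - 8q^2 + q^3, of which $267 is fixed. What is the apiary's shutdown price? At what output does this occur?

$18 per unit, at q = 4

The shutdown price is the minimum of AVC. VC = 34q - 8q^2 + q^3, so AVC = 34 - 8q + q^2.
dAVC/dq = -8 + 2q = 0 gives q = 4. min AVC = 34 - 8·4 + 4^2 = 18.
The firm shuts down for any P below $18.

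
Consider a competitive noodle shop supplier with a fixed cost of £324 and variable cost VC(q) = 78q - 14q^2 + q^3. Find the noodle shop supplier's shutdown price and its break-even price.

Shutdown price = £29; break-even price = £69

Shutdown price = min AVC. AVC = 78 - 14q + q^2, with vertex at q = 7 and minimum £29.
ATC = 324/q + 78 - 14q + q^2. Setting dATC/dq = −324/q^2 − 14 + 2q = 0 gives q = 9 (since 2·9^3 − 14·9^2 = 324).
min ATC = 324/9 + 78 − 14·9 + 9^2 = £69. That is the break-even price.
For £29 ≤ P < £69 the firm produces at a loss; below £29 it shuts down.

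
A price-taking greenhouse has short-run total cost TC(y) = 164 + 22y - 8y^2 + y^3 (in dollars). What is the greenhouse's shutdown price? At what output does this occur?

The firm shuts down when price falls below the minimum of average variable cost. AVC = VC/y = 22 - 8y + y^2.
dAVC/dy = -8 + 2y = 0 gives y = 4. min AVC = 22 - 8·4 + 4^2 = 6.
The firm shuts down for any P below $6.

$6 per unit, at y = 4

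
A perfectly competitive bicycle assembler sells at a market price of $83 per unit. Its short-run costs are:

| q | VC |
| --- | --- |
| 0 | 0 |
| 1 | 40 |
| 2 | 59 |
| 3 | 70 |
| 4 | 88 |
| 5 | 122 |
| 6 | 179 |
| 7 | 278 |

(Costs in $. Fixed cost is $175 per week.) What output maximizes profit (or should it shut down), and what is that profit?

q = 6; profit = $144

Tabulate TR − TC: q=0: -175; q=1: -132; q=2: -68; q=3: 4; q=4: 69; q=5: 118; q=6: 144; q=7: 128.
Profit is maximized at q = 6. AVC there is 179/6 = $29.83 ≤ P, so producing beats shutting down (which would give -$175).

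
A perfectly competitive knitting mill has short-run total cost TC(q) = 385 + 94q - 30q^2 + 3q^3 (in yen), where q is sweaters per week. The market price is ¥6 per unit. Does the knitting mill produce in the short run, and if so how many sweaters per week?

Shut down

Strip out fixed cost: VC = 94q - 30q^2 + 3q^3. Then AVC = 94 - 30q + 3q^2 and MC = 94 - 60q + 9q^2.
AVC is minimized where dAVC/dq = -30 + 6q = 0, at q = 5; min AVC = 94 - 30·5 + 3·5^2 = ¥19.
P = ¥6 lies below min AVC = ¥19; no output level covers variable cost.
The firm minimizes its loss by shutting down and losing only its fixed cost of ¥385.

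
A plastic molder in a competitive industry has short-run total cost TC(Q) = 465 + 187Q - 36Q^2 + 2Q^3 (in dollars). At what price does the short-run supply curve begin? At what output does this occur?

The firm shuts down when price falls below the minimum of average variable cost. AVC = VC/Q = 187 - 36Q + 2Q^2.
At the minimum of AVC, MC = AVC. MC = 187 - 72Q + 6Q^2; setting MC = AVC gives 4Q^2 - 36Q = 0, so Q = 9. min AVC = 25.
So the shutdown price is $25.

$25 per unit, at Q = 9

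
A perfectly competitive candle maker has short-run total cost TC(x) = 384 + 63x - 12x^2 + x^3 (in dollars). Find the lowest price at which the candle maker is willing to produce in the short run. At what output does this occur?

The shutdown price is the minimum of AVC. VC = 63x - 12x^2 + x^3, so AVC = 63 - 12x + x^2.
dAVC/dx = -12 + 2x = 0 gives x = 6. min AVC = 63 - 12·6 + 6^2 = 27.
For P < $27 the firm produces nothing.

$27 per unit, at x = 6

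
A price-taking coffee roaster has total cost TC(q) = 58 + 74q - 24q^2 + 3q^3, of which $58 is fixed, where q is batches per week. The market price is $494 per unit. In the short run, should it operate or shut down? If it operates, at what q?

Variable cost is VC = 74q - 24q^2 + 3q^3, so AVC = VC/q = 74 - 24q + 3q^2 and MC = dTC/dq = 74 - 48q + 9q^2.
AVC hits its minimum where MC = AVC, at q = 4, giving min AVC = 74 - 24·4 + 3·4^2 = $26.
P = $494 exceeds min AVC = $26, so the firm stays open.
Solving P = MC: -420 - 48q + 9q^2 = 0 ⇒ q = -14/3 or 10. On the upward-sloping branch, q* = 10.
Check: AVC at q = 10 is $134 ≤ P, so revenue covers variable cost.
Profit = P·q − TC = 494·10 − 1398 = $3542.

Produce at q = 10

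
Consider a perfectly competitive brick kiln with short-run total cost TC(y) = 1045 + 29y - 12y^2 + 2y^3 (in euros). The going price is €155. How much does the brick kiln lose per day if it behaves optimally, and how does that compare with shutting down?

AVC = 29 - 12y + 2y^2; min AVC = €11 at y = 3. Since P = €155 ≥ min AVC, the firm produces.
MC = 29 - 24y + 6y^2. Setting P = MC and taking the root on the rising branch gives y* = 7.
TR = 155·7 = 1085. TC = 1045 + 301 = 1346. Profit = 1085 − 1346 = -€261.
By producing, the firm covers all variable cost plus €784 of fixed cost; shutting down would lose the full €1045.

Profit = -€261 at y = 7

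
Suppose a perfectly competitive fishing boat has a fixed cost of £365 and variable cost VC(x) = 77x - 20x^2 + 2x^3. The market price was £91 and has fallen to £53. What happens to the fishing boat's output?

AVC = 77 - 20x + 2x^2, minimized at x = 5 where min AVC = £27. MC = 77 - 40x + 6x^2.
At P = £91 ≥ min AVC, set P = MC on the rising branch: x = 7.
At P = £53 ≥ min AVC, set P = MC: x = 6. The firm stays open but cuts output.

Output falls from 7 to 6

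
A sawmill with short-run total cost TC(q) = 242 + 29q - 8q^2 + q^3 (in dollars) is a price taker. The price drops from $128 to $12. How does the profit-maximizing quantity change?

MC = 29 - 16q + 3q^2; the shutdown threshold is min AVC = $13 (at q = 4).
At P = $128 ≥ min AVC, set P = MC on the rising branch: q = 9.
At P = $12 < min AVC = $13, price no longer covers variable cost at any output, so the firm shuts down: q = 0.

Output falls from 9 to 0 (the firm shuts down)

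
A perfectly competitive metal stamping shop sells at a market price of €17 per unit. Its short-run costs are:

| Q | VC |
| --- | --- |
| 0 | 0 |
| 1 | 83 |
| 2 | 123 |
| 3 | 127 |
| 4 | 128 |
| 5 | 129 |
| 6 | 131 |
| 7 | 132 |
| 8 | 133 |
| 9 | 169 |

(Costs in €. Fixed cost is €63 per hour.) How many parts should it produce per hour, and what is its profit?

Tabulate TR − TC: Q=0: -63; Q=1: -129; Q=2: -152; Q=3: -139; Q=4: -123; Q=5: -107; Q=6: -92; Q=7: -76; Q=8: -60; Q=9: -79.
Profit is maximized at Q = 8. AVC there is 133/8 = €16.62 ≤ P, so producing beats shutting down (which would give -€63).

Q = 8; profit = -€60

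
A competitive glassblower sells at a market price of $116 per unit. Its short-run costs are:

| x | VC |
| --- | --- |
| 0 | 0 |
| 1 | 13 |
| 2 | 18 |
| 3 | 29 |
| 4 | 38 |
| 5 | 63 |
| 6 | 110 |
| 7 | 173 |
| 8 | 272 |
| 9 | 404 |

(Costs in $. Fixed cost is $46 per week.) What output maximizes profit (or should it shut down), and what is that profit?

x = 8; profit = $610

Profit at each row (π = 116x − TC): x=0: -46; x=1: 57; x=2: 168; x=3: 273; x=4: 380; x=5: 471; x=6: 540; x=7: 593; x=8: 610; x=9: 594.
Profit is maximized at x = 8. AVC there is 272/8 = $34 ≤ P, so producing beats shutting down (which would give -$46).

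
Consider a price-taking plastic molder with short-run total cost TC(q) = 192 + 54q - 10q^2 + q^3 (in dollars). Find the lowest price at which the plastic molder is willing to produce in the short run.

The shutdown price is the minimum of AVC. VC = 54q - 10q^2 + q^3, so AVC = 54 - 10q + q^2.
dAVC/dq = -10 + 2q = 0 gives q = 5. min AVC = 54 - 10·5 + 5^2 = 29.
So the shutdown price is $29.

$29 per unit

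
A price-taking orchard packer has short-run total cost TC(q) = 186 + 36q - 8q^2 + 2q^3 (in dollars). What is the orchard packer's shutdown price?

The firm shuts down when price falls below the minimum of average variable cost. AVC = VC/q = 36 - 8q + 2q^2.
dAVC/dq = -8 + 4q = 0 gives q = 2. min AVC = 36 - 8·2 + 2·2^2 = 28.
The firm shuts down for any P below $28.

$28 per unit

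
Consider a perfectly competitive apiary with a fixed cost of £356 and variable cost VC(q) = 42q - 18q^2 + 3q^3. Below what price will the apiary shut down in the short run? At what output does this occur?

£15 per unit, at q = 3

Short-run supply begins at min AVC. From VC = 42q - 18q^2 + 3q^3, AVC = 42 - 18q + 3q^2.
At the minimum of AVC, MC = AVC. MC = 42 - 36q + 9q^2; setting MC = AVC gives 6q^2 - 18q = 0, so q = 3. min AVC = 15.
So the shutdown price is £15.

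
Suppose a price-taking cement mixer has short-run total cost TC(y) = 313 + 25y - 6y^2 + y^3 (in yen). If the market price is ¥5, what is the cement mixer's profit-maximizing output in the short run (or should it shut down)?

Shut down

From TC, MC = TC'(y) = 25 - 12y + 3y^2 and AVC = VC/y = 25 - 6y + y^2.
AVC hits its minimum where MC = AVC, at y = 3, giving min AVC = 25 - 6·3 + 3^2 = ¥16.
Since P = ¥5 < min AVC = ¥16, price fails to cover variable cost at any output.
The firm minimizes its loss by shutting down and losing only its fixed cost of ¥313.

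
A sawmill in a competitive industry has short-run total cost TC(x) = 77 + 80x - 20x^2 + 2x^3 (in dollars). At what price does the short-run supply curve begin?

$30 per unit

The firm shuts down when price falls below the minimum of average variable cost. AVC = VC/x = 80 - 20x + 2x^2.
dAVC/dx = -20 + 4x = 0 gives x = 5. min AVC = 80 - 20·5 + 2·5^2 = 30.
The firm shuts down for any P below $30.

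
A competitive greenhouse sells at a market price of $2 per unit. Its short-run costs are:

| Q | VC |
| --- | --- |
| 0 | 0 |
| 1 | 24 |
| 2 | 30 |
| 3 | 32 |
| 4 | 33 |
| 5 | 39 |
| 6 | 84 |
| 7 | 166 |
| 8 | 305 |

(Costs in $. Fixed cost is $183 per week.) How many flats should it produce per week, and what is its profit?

Q = 0 (shut down); profit = -$183

Profit at each row (π = 2Q − TC): Q=0: -183; Q=1: -205; Q=2: -209; Q=3: -209; Q=4: -208; Q=5: -212; Q=6: -255; Q=7: -335; Q=8: -472.
Profit is highest at Q = 0. Equivalently, the lowest AVC in the table is 39/5 ≈ $7.80 at Q = 5, and P = $2 falls below it — price never covers variable cost, so the firm shuts down and loses only its fixed cost.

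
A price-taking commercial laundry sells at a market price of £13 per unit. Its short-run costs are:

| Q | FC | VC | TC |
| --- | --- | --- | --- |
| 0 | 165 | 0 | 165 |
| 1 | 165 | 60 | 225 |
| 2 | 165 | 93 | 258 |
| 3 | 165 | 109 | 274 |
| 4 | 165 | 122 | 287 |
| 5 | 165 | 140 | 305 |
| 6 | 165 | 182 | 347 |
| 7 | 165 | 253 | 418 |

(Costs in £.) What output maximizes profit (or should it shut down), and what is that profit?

Q = 0 (shut down); profit = -£165

Tabulate TR − TC: Q=0: -165; Q=1: -212; Q=2: -232; Q=3: -235; Q=4: -235; Q=5: -240; Q=6: -269; Q=7: -327.
Profit is highest at Q = 0. Equivalently, the lowest AVC in the table is 140/5 ≈ £28 at Q = 5, and P = £13 falls below it — price never covers variable cost, so the firm shuts down and loses only its fixed cost.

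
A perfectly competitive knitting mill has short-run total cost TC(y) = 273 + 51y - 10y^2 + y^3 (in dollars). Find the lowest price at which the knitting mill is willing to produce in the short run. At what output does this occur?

$26 per unit, at y = 5

The shutdown price is the minimum of AVC. VC = 51y - 10y^2 + y^3, so AVC = 51 - 10y + y^2.
dAVC/dy = -10 + 2y = 0 gives y = 5. min AVC = 51 - 10·5 + 5^2 = 26.
For P < $26 the firm produces nothing.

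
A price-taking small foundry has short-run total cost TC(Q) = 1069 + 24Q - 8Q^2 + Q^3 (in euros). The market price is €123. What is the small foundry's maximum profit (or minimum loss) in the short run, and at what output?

AVC = 24 - 8Q + Q^2 has its minimum €8 at Q = 4; price €123 clears that bar, so the firm operates.
With MC = 24 - 16Q + 3Q^2, P = MC on the upward-sloping part at Q* = 9.
TR = 123·9 = 1107. TC = 1069 + 297 = 1366. Profit = 1107 − 1366 = -€259.
That loss of €259 beats the €1069 the firm would lose by shutting down; producing recovers €810 of fixed cost.

Profit = -€259 at Q = 9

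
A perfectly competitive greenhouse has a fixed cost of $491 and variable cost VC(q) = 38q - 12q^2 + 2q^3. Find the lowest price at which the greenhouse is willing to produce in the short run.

The shutdown price is the minimum of AVC. VC = 38q - 12q^2 + 2q^3, so AVC = 38 - 12q + 2q^2.
At the minimum of AVC, MC = AVC. MC = 38 - 24q + 6q^2; setting MC = AVC gives 4q^2 - 12q = 0, so q = 3. min AVC = 20.
For P < $20 the firm produces nothing.

$20 per unit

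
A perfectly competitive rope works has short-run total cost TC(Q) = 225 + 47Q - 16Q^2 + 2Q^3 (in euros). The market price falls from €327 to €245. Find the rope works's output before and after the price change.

AVC = 47 - 16Q + 2Q^2, minimized at Q = 4 where min AVC = €15. MC = 47 - 32Q + 6Q^2.
At P = €327 ≥ min AVC, set P = MC on the rising branch: Q = 10.
At P = €245 ≥ min AVC, set P = MC: Q = 9. The firm stays open but cuts output.

Output falls from 10 to 9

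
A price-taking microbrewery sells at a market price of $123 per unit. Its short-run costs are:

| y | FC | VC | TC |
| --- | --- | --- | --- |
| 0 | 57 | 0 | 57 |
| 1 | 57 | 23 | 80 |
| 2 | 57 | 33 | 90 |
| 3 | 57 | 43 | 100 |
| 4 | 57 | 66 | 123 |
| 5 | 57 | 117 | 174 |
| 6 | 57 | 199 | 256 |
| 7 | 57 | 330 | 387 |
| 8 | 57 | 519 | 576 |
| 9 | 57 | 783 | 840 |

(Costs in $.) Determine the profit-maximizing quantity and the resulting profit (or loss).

y = 6; profit = $482

Profit at each row (π = 123y − TC): y=0: -57; y=1: 43; y=2: 156; y=3: 269; y=4: 369; y=5: 441; y=6: 482; y=7: 474; y=8: 408; y=9: 267.
Profit is maximized at y = 6. AVC there is 199/6 = $33.17 ≤ P, so producing beats shutting down (which would give -$57).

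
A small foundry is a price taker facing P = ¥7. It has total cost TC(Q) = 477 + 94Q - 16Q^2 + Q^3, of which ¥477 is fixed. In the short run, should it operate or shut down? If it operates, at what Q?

From TC, MC = TC'(Q) = 94 - 32Q + 3Q^2 and AVC = VC/Q = 94 - 16Q + Q^2.
AVC is minimized where dAVC/dQ = -16 + 2Q = 0, at Q = 8; min AVC = 94 - 16·8 + 8^2 = ¥30.
Since P = ¥7 < min AVC = ¥30, price fails to cover variable cost at any output.
The firm minimizes its loss by shutting down and losing only its fixed cost of ¥477.

Shut down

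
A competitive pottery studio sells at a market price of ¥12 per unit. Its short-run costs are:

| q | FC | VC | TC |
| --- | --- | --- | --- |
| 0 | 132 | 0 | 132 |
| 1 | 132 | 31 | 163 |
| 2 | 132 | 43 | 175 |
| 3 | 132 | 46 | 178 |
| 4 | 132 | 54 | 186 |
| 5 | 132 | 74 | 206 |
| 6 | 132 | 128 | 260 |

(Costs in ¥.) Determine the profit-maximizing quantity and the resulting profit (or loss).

q = 0 (shut down); profit = -¥132

Tabulate TR − TC: q=0: -132; q=1: -151; q=2: -151; q=3: -142; q=4: -138; q=5: -146; q=6: -188.
Profit is highest at q = 0. Equivalently, the lowest AVC in the table is 54/4 ≈ ¥13.50 at q = 4, and P = ¥12 falls below it — price never covers variable cost, so the firm shuts down and loses only its fixed cost.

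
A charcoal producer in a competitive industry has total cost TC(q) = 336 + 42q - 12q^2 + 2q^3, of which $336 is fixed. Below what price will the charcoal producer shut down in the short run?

Short-run supply begins at min AVC. From VC = 42q - 12q^2 + 2q^3, AVC = 42 - 12q + 2q^2.
dAVC/dq = -12 + 4q = 0 gives q = 3. min AVC = 42 - 12·3 + 2·3^2 = 24.
So the shutdown price is $24.

$24 per unit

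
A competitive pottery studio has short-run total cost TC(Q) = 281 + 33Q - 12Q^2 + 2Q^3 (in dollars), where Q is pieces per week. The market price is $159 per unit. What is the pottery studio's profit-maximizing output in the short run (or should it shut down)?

Strip out fixed cost: VC = 33Q - 12Q^2 + 2Q^3. Then AVC = 33 - 12Q + 2Q^2 and MC = 33 - 24Q + 6Q^2.
AVC hits its minimum where MC = AVC, at Q = 3, giving min AVC = 33 - 12·3 + 2·3^2 = $15.
Since P = $159 ≥ min AVC = $15, price covers variable cost and the firm should produce.
Solving P = MC: -126 - 24Q + 6Q^2 = 0 ⇒ Q = -3 or 7. On the upward-sloping branch, Q* = 7.
Check: AVC at Q = 7 is $47 ≤ P, so revenue covers variable cost.
Profit = P·Q − TC = 159·7 − 610 = $503.

Produce at Q = 7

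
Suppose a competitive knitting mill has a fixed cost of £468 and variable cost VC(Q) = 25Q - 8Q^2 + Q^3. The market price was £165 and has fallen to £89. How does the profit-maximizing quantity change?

Output falls from 10 to 8

MC = 25 - 16Q + 3Q^2; the shutdown threshold is min AVC = £9 (at Q = 4).
With P = £165 above the shutdown price, P = MC gives Q = 10.
At P = £89 ≥ min AVC, set P = MC: Q = 8. The firm stays open but cuts output.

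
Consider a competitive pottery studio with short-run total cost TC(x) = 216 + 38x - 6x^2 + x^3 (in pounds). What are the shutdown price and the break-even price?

AVC = 38 - 6x + x^2; minimized at x = 3, giving min AVC = £29. That is the shutdown price.
ATC = 216/x + 38 - 6x + x^2. Setting dATC/dx = −216/x^2 − 6 + 2x = 0 gives x = 6 (since 2·6^3 − 6·6^2 = 216).
min ATC = 216/6 + 38 − 6·6 + 6^2 = £74. That is the break-even price.
Between these two prices the firm operates at a loss; above £74 it earns a profit.

Shutdown price = £29; break-even price = £74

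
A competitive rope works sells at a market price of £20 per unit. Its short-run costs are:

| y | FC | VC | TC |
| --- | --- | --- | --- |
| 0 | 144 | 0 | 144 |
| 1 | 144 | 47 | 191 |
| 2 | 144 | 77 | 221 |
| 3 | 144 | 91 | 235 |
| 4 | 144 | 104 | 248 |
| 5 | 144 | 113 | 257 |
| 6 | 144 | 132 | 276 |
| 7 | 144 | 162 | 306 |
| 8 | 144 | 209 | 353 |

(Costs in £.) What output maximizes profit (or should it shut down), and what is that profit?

Compute π = P·y − TC at each output: y=0: -144; y=1: -171; y=2: -181; y=3: -175; y=4: -168; y=5: -157; y=6: -156; y=7: -166; y=8: -193.
Profit is highest at y = 0. Equivalently, the lowest AVC in the table is 132/6 ≈ £22 at y = 6, and P = £20 falls below it — price never covers variable cost, so the firm shuts down and loses only its fixed cost.

y = 0 (shut down); profit = -£144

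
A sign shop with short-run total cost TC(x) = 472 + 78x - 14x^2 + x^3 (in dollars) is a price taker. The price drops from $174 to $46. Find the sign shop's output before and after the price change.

AVC = 78 - 14x + x^2, minimized at x = 7 where min AVC = $29. MC = 78 - 28x + 3x^2.
At P = $174 ≥ min AVC, set P = MC on the rising branch: x = 12.
At P = $46 ≥ min AVC, set P = MC: x = 8. The firm stays open but cuts output.

Output falls from 12 to 8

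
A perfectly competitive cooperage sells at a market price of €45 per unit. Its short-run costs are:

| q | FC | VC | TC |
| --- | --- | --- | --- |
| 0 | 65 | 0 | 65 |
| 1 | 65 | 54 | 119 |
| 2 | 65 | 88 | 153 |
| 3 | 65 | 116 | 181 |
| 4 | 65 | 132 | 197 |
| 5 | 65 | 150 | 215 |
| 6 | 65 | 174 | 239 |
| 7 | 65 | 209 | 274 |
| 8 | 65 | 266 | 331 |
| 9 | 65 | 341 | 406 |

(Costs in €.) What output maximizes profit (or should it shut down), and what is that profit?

Profit at each row (π = 45q − TC): q=0: -65; q=1: -74; q=2: -63; q=3: -46; q=4: -17; q=5: 10; q=6: 31; q=7: 41; q=8: 29; q=9: -1.
Profit is maximized at q = 7. AVC there is 209/7 = €29.86 ≤ P, so producing beats shutting down (which would give -€65).

q = 7; profit = €41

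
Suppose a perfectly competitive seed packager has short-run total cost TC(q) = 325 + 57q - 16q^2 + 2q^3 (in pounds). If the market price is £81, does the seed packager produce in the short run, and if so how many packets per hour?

From TC, MC = TC'(q) = 57 - 32q + 6q^2 and AVC = VC/q = 57 - 16q + 2q^2.
AVC is minimized where dAVC/dq = -16 + 4q = 0, at q = 4; min AVC = 57 - 16·4 + 2·4^2 = £25.
Because £81 ≥ £25, revenue can cover variable cost; the firm operates.
Set P = MC: 81 = 57 - 32q + 6q^2 → -24 - 32q + 6q^2 = 0. The roots are q = -2/3 and q = 6; the profit-maximizing output is on the rising part of MC, so q* = 6.
Check: AVC at q = 6 is £33 ≤ P, so revenue covers variable cost.
Profit = P·q − TC = 81·6 − 523 = -£37, a loss, but smaller than the £325 fixed cost the firm would lose by shutting down.

Produce at q = 6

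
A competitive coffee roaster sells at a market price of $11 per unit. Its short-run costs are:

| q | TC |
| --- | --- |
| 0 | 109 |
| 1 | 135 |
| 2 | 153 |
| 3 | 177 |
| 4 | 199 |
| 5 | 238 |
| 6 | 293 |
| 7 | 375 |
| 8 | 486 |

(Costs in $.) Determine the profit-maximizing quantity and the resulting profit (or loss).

Compute π = P·q − TC at each output: q=0: -109; q=1: -124; q=2: -131; q=3: -144; q=4: -155; q=5: -183; q=6: -227; q=7: -298; q=8: -398.
Profit is highest at q = 0. Equivalently, the lowest AVC in the table is 44/2 ≈ $22 at q = 2, and P = $11 falls below it — price never covers variable cost, so the firm shuts down and loses only its fixed cost.

q = 0 (shut down); profit = -$109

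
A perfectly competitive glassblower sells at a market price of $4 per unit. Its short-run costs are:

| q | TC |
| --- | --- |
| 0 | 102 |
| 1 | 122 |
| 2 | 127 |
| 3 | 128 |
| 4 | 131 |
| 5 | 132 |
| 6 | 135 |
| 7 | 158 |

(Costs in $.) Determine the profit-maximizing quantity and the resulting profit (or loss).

Profit at each row (π = 4q − TC): q=0: -102; q=1: -118; q=2: -119; q=3: -116; q=4: -115; q=5: -112; q=6: -111; q=7: -130.
Profit is highest at q = 0. Equivalently, the lowest AVC in the table is 33/6 ≈ $5.50 at q = 6, and P = $4 falls below it — price never covers variable cost, so the firm shuts down and loses only its fixed cost.

q = 0 (shut down); profit = -$102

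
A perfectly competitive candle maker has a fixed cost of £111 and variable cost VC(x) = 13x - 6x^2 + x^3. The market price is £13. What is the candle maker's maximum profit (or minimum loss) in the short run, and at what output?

AVC = 13 - 6x + x^2 has its minimum £4 at x = 3; price £13 clears that bar, so the firm operates.
MC = 13 - 12x + 3x^2. Setting P = MC and taking the root on the rising branch gives x* = 4.
TR = 13·4 = 52. TC = 111 + 20 = 131. Profit = 52 − 131 = -£79.
That loss of £79 beats the £111 the firm would lose by shutting down; producing recovers £32 of fixed cost.

Profit = -£79 at x = 4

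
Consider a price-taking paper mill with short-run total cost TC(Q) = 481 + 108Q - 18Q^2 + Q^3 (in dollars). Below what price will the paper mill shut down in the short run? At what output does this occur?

The shutdown price is the minimum of AVC. VC = 108Q - 18Q^2 + Q^3, so AVC = 108 - 18Q + Q^2.
dAVC/dQ = -18 + 2Q = 0 gives Q = 9. min AVC = 108 - 18·9 + 9^2 = 27.
So the shutdown price is $27.

$27 per unit, at Q = 9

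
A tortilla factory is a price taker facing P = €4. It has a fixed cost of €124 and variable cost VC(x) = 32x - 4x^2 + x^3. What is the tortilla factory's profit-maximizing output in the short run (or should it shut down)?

Shut down

Variable cost is VC = 32x - 4x^2 + x^3, so AVC = VC/x = 32 - 4x + x^2 and MC = dTC/dx = 32 - 8x + 3x^2.
AVC hits its minimum where MC = AVC, at x = 2, giving min AVC = 32 - 4·2 + 2^2 = €28.
Since P = €4 < min AVC = €28, price fails to cover variable cost at any output.
Best response: produce nothing and absorb the €124 fixed cost.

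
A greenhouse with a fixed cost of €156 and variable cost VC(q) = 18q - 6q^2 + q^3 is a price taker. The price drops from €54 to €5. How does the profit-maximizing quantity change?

Output falls from 6 to 0 (the firm shuts down)

MC = 18 - 12q + 3q^2; the shutdown threshold is min AVC = €9 (at q = 3).
At P = €54 ≥ min AVC, set P = MC on the rising branch: q = 6.
At P = €5 < min AVC = €9, price no longer covers variable cost at any output, so the firm shuts down: q = 0.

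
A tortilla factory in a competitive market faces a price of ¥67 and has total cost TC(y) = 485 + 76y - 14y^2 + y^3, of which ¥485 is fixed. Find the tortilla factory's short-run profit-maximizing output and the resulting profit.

AVC = 76 - 14y + y^2; min AVC = ¥27 at y = 7. Since P = ¥67 ≥ min AVC, the firm produces.
With MC = 76 - 28y + 3y^2, P = MC on the upward-sloping part at y* = 9.
TR = 67·9 = 603. TC = 485 + 279 = 764. Profit = 603 − 764 = -¥161.
Shutting down would mean losing the fixed cost of ¥485, so operating at a loss of ¥161 is better by ¥324.

Profit = -¥161 at y = 9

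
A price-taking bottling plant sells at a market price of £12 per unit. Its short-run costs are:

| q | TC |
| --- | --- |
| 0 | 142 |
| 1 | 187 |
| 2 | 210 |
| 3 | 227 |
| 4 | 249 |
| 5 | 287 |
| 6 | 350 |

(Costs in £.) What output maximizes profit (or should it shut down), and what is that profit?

q = 0 (shut down); profit = -£142

Compute π = P·q − TC at each output: q=0: -142; q=1: -175; q=2: -186; q=3: -191; q=4: -201; q=5: -227; q=6: -278.
Profit is highest at q = 0. Equivalently, the lowest AVC in the table is 107/4 ≈ £26.75 at q = 4, and P = £12 falls below it — price never covers variable cost, so the firm shuts down and loses only its fixed cost.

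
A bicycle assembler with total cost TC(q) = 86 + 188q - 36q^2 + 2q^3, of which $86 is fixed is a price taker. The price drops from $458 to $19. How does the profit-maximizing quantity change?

Output falls from 15 to 0 (the firm shuts down)

MC = 188 - 72q + 6q^2; the shutdown threshold is min AVC = $26 (at q = 9).
With P = $458 above the shutdown price, P = MC gives q = 15.
At P = $19 < min AVC = $26, price no longer covers variable cost at any output, so the firm shuts down: q = 0.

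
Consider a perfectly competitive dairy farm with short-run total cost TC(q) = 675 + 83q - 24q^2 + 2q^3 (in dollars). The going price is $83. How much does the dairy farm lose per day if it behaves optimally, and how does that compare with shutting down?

AVC = 83 - 24q + 2q^2; min AVC = $11 at q = 6. Since P = $83 ≥ min AVC, the firm produces.
MC = 83 - 48q + 6q^2. Setting P = MC and taking the root on the rising branch gives q* = 8.
TR = 83·8 = 664. TC = 675 + 152 = 827. Profit = 664 − 827 = -$163.
Shutting down would mean losing the fixed cost of $675, so operating at a loss of $163 is better by $512.

Profit = -$163 at q = 8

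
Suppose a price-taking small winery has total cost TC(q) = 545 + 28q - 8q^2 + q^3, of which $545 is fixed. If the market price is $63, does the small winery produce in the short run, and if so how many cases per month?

Strip out fixed cost: VC = 28q - 8q^2 + q^3. Then AVC = 28 - 8q + q^2 and MC = 28 - 16q + 3q^2.
The AVC parabola has its vertex at q = 8/2 = 4, where AVC = 28 - 8·4 + 4^2 = $12.
Because $63 ≥ $12, revenue can cover variable cost; the firm operates.
P = MC gives -35 - 16q + 3q^2 = 0, with roots -5/3 and 7. Take the larger (rising MC): q* = 7.
Check: AVC at q = 7 is $21 ≤ P, so revenue covers variable cost.
Profit = P·q − TC = 63·7 − 692 = -$251, a loss, but smaller than the $545 fixed cost the firm would lose by shutting down.

Produce at q = 7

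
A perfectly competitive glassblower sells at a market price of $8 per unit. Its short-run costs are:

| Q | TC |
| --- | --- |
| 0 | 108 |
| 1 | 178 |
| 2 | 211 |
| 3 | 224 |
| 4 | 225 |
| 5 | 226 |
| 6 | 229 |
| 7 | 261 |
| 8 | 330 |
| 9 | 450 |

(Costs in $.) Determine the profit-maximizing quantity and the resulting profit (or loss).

Q = 0 (shut down); profit = -$108

Tabulate TR − TC: Q=0: -108; Q=1: -170; Q=2: -195; Q=3: -200; Q=4: -193; Q=5: -186; Q=6: -181; Q=7: -205; Q=8: -266; Q=9: -378.
Profit is highest at Q = 0. Equivalently, the lowest AVC in the table is 121/6 ≈ $20.17 at Q = 6, and P = $8 falls below it — price never covers variable cost, so the firm shuts down and loses only its fixed cost.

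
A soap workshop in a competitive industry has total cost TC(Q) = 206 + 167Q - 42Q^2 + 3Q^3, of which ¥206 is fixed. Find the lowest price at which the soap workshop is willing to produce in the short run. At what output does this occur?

¥20 per unit, at Q = 7

Short-run supply begins at min AVC. From VC = 167Q - 42Q^2 + 3Q^3, AVC = 167 - 42Q + 3Q^2.
At the minimum of AVC, MC = AVC. MC = 167 - 84Q + 9Q^2; setting MC = AVC gives 6Q^2 - 42Q = 0, so Q = 7. min AVC = 20.
The firm shuts down for any P below ¥20.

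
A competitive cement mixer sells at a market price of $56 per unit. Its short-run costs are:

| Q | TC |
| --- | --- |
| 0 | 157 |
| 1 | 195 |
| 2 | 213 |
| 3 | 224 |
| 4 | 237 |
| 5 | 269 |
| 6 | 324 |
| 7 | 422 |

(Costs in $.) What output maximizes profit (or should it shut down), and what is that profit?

Q = 6; profit = $12

Compute π = P·Q − TC at each output: Q=0: -157; Q=1: -139; Q=2: -101; Q=3: -56; Q=4: -13; Q=5: 11; Q=6: 12; Q=7: -30.
Profit is maximized at Q = 6. AVC there is 167/6 = $27.83 ≤ P, so producing beats shutting down (which would give -$157).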